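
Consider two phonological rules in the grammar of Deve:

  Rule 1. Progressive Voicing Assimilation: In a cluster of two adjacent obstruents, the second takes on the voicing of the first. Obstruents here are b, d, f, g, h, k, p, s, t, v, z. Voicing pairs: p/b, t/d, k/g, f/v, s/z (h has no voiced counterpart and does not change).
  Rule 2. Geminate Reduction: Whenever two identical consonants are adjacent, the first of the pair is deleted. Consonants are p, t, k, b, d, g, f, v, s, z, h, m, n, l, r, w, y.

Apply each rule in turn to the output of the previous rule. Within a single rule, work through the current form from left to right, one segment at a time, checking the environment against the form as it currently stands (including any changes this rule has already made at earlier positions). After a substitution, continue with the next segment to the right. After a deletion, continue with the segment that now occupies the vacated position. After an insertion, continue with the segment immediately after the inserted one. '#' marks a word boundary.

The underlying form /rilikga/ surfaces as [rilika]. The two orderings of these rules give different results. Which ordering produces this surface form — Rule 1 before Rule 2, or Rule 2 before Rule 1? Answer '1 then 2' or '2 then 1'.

Order 1 then 2:
  1 Progressive Voicing Assimilation: [rilikga] → [rilikka]
  2 Geminate Reduction: [rilikka] → [rilika]
  result: [rilika]
Order 2 then 1:
  2 Geminate Reduction: no change — [rilikga]
  1 Progressive Voicing Assimilation: [rilikga] → [rilikka]
  result: [rilikka]

1 then 2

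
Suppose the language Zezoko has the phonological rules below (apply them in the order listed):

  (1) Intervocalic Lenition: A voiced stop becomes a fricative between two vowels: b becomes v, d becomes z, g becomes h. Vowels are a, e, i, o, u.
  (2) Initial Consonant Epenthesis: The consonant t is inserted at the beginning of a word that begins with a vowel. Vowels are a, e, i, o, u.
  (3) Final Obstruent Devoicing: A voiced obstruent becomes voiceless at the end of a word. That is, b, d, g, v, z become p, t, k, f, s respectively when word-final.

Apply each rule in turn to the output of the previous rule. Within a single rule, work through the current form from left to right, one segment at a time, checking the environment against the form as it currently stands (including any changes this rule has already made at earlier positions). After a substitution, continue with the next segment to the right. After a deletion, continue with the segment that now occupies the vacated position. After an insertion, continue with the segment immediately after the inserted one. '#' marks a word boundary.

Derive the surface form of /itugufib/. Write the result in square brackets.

[tituhufip]

(1) Intervocalic Lenition: [itugufib] → [ituhufib]
(2) Initial Consonant Epenthesis: [ituhufib] → [tituhufib]
(3) Final Obstruent Devoicing: [tituhufib] → [tituhufip]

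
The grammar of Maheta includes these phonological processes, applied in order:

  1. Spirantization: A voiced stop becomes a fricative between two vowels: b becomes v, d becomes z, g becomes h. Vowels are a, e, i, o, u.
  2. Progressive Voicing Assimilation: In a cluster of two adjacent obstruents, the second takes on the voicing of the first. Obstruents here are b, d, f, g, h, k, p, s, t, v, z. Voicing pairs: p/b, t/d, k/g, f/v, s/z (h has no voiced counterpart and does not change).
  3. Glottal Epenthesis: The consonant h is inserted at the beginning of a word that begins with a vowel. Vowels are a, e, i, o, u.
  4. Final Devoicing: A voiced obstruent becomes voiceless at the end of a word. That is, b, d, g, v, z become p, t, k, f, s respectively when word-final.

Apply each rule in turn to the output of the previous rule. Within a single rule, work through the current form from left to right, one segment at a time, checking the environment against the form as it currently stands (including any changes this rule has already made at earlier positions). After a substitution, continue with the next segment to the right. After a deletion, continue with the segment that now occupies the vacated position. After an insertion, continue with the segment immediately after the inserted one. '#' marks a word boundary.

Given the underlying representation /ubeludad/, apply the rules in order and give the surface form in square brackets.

[huveluzat]

1 Spirantization: [ubeludad] → [uveluzad]
2 Progressive Voicing Assimilation: no change — [uveluzad]
3 Glottal Epenthesis: [uveluzad] → [huveluzad]
4 Final Devoicing: [huveluzad] → [huveluzat]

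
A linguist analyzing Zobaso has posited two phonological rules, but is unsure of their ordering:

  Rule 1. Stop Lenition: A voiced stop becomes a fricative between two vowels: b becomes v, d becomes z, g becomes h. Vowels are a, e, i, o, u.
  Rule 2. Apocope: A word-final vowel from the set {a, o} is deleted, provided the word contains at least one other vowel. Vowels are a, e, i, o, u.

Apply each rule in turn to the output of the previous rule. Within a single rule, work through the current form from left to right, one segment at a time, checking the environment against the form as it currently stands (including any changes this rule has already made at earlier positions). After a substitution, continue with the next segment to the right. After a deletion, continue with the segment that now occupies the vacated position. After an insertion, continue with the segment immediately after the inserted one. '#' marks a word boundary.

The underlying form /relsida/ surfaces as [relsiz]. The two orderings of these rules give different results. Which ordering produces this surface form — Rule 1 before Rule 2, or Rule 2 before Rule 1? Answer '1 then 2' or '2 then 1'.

1 then 2

Order 1 then 2:
  1 Stop Lenition: [relsida] → [relsiza]
  2 Apocope: [relsiza] → [relsiz]
  result: [relsiz]
Order 2 then 1:
  2 Apocope: [relsida] → [relsid]
  1 Stop Lenition: no change — [relsid]
  result: [relsid]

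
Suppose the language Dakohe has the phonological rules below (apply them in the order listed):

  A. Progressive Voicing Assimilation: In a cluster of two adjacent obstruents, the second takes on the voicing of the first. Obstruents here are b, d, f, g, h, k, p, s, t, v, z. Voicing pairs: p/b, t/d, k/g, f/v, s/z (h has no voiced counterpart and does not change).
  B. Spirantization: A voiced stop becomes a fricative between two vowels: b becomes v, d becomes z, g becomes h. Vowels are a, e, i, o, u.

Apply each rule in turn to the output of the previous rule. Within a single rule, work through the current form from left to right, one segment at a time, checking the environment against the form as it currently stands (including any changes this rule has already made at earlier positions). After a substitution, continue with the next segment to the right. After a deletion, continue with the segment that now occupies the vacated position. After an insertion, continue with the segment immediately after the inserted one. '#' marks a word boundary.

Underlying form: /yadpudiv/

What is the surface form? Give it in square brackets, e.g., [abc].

[yadbuziv]

A Progressive Voicing Assimilation: [yadpudiv] → [yadbudiv]
B Spirantization: [yadbudiv] → [yadbuziv]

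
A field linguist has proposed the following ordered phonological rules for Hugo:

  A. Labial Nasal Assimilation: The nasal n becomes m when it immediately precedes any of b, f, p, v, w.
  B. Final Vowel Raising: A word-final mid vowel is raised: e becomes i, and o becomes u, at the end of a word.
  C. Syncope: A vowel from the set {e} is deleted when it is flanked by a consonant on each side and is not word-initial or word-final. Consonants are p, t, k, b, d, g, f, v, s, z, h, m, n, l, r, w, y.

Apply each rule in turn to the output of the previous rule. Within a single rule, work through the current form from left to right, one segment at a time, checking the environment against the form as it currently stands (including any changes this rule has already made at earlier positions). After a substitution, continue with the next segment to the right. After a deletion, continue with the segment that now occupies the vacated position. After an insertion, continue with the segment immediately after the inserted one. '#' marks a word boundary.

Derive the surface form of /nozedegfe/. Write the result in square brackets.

A Labial Nasal Assimilation: no change — [nozedegfe]
B Final Vowel Raising: [nozedegfe] → [nozedegfi]
C Syncope: [nozedegfi] → [nozdgfi]

[nozdgfi]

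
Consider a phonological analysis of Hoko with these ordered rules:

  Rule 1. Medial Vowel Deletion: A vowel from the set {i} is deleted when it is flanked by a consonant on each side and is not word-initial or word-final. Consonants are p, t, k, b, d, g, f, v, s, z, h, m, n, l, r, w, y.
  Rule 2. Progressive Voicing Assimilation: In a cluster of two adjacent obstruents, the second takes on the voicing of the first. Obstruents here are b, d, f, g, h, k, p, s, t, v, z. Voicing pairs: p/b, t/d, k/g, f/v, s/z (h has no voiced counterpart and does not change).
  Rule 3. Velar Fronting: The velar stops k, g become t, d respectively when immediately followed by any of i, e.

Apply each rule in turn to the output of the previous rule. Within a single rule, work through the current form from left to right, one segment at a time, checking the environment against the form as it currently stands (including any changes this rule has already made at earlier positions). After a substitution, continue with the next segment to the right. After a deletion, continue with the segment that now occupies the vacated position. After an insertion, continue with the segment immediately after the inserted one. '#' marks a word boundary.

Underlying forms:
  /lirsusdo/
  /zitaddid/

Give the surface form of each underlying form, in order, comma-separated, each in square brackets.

/lirsusdo/:
  Rule 1 Medial Vowel Deletion: [lirsusdo] → [lrsusdo]
  Rule 2 Progressive Voicing Assimilation: [lrsusdo] → [lrsusto]
  Rule 3 Velar Fronting: no change — [lrsusto]
/zitaddid/:
  Rule 1 Medial Vowel Deletion: [zitaddid] → [ztaddd]
  Rule 2 Progressive Voicing Assimilation: [ztaddd] → [zdaddd]
  Rule 3 Velar Fronting: no change — [zdaddd]

[lrsusto], [zdaddd]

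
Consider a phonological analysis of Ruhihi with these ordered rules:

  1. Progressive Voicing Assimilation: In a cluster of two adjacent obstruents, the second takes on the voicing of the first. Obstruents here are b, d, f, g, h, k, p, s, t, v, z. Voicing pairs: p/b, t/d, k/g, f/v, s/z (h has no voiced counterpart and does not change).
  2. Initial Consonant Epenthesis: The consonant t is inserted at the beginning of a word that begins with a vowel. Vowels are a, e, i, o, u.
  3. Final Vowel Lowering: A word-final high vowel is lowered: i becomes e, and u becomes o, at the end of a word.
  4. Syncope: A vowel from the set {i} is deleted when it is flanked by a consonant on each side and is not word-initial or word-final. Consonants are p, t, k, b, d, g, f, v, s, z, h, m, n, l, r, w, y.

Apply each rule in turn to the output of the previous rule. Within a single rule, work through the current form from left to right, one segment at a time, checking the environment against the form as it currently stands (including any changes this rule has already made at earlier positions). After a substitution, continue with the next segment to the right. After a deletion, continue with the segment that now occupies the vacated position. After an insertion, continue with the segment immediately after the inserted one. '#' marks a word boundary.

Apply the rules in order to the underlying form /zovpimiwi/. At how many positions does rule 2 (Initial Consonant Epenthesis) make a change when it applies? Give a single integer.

0

1 Progressive Voicing Assimilation: [zovpimiwi] → [zovbimiwi]
2 Initial Consonant Epenthesis: no change — [zovbimiwi]
3 Final Vowel Lowering: [zovbimiwi] → [zovbimiwe]
4 Syncope: [zovbimiwe] → [zovbmwe]
Rule 2 changed 0 position(s).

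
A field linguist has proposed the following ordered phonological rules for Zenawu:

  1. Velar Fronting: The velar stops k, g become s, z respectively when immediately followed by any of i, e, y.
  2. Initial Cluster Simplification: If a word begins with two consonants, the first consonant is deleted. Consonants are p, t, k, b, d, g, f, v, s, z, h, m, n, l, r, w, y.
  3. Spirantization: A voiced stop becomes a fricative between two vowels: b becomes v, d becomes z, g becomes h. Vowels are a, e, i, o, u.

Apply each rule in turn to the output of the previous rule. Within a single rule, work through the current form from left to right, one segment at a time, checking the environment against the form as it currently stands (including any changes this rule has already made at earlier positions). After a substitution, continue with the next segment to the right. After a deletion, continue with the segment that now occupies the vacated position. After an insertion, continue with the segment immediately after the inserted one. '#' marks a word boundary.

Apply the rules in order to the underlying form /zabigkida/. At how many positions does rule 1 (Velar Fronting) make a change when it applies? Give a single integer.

1 Velar Fronting: [zabigkida] → [zabigsida]
2 Initial Cluster Simplification: no change — [zabigsida]
3 Spirantization: [zabigsida] → [zavigsiza]
Rule 1 changed 1 position(s).

1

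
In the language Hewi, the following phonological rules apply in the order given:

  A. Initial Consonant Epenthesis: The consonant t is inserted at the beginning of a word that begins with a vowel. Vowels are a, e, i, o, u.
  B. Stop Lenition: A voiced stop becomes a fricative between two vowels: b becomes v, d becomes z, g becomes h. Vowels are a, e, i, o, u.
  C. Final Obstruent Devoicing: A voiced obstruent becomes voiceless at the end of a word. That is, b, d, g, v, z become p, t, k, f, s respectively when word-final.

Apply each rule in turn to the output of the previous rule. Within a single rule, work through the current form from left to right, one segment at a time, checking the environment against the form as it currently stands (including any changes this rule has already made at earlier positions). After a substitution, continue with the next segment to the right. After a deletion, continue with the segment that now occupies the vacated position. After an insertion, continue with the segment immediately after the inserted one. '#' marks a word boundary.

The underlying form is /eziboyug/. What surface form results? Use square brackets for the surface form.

[tezivoyuk]

A Initial Consonant Epenthesis: [eziboyug] → [teziboyug]
B Stop Lenition: [teziboyug] → [tezivoyug]
C Final Obstruent Devoicing: [tezivoyug] → [tezivoyuk]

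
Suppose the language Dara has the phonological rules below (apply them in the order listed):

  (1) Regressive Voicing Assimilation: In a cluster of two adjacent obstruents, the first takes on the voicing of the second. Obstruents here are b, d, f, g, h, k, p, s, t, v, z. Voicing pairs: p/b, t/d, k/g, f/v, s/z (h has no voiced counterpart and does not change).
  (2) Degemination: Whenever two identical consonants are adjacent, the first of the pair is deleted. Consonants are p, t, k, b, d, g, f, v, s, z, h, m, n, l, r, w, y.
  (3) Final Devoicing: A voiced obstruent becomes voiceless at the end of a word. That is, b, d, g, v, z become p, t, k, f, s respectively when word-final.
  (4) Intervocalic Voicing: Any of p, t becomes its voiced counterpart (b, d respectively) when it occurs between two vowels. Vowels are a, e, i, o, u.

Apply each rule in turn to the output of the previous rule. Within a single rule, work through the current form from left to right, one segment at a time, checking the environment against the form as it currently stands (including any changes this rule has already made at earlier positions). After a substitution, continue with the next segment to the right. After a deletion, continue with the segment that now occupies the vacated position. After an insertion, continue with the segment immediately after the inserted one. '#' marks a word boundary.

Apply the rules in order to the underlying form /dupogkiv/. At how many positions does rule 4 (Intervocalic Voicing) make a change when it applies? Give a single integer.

1

(1) Regressive Voicing Assimilation: [dupogkiv] → [dupokkiv]
(2) Degemination: [dupokkiv] → [dupokiv]
(3) Final Devoicing: [dupokiv] → [dupokif]
(4) Intervocalic Voicing: [dupokif] → [dubokif]
Rule 4 changed 1 position(s).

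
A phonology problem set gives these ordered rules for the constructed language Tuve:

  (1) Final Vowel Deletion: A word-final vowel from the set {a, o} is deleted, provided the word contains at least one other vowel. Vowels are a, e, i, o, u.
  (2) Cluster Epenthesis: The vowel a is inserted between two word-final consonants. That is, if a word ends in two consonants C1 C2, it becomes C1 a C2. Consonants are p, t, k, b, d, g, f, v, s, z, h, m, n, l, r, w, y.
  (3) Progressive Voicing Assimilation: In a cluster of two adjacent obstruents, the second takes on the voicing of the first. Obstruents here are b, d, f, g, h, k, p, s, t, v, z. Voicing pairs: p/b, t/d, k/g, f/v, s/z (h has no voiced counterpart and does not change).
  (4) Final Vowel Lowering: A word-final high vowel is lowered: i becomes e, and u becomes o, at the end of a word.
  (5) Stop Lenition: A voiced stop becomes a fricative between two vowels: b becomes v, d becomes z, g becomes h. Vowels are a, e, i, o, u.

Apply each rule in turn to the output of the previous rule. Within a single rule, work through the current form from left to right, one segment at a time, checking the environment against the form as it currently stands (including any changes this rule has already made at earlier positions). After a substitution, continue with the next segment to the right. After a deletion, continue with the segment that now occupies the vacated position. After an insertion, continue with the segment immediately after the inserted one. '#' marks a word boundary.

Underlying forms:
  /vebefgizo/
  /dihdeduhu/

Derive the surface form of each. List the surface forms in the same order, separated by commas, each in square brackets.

[vevefkiz], [dihtezuho]

/vebefgizo/:
  (1) Final Vowel Deletion: [vebefgizo] → [vebefgiz]
  (2) Cluster Epenthesis: no change — [vebefgiz]
  (3) Progressive Voicing Assimilation: [vebefgiz] → [vebefkiz]
  (4) Final Vowel Lowering: no change — [vebefkiz]
  (5) Stop Lenition: [vebefkiz] → [vevefkiz]
/dihdeduhu/:
  (1) Final Vowel Deletion: no change — [dihdeduhu]
  (2) Cluster Epenthesis: no change — [dihdeduhu]
  (3) Progressive Voicing Assimilation: [dihdeduhu] → [dihteduhu]
  (4) Final Vowel Lowering: [dihteduhu] → [dihteduho]
  (5) Stop Lenition: [dihteduho] → [dihtezuho]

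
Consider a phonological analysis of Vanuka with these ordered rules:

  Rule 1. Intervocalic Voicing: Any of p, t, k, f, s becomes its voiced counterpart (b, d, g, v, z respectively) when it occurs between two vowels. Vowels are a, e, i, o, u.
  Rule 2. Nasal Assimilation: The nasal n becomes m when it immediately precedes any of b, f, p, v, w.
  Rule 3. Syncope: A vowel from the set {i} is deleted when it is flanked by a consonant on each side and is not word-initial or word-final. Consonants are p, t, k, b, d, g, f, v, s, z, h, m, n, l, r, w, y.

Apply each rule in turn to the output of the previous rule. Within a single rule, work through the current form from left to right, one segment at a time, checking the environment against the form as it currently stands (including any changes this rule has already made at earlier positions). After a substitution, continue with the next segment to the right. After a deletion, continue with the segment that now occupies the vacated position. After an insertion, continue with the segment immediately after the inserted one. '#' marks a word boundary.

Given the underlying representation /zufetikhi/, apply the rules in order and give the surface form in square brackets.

Rule 1 Intervocalic Voicing: [zufetikhi] → [zuvedikhi]
Rule 2 Nasal Assimilation: no change — [zuvedikhi]
Rule 3 Syncope: [zuvedikhi] → [zuvedkhi]

[zuvedkhi]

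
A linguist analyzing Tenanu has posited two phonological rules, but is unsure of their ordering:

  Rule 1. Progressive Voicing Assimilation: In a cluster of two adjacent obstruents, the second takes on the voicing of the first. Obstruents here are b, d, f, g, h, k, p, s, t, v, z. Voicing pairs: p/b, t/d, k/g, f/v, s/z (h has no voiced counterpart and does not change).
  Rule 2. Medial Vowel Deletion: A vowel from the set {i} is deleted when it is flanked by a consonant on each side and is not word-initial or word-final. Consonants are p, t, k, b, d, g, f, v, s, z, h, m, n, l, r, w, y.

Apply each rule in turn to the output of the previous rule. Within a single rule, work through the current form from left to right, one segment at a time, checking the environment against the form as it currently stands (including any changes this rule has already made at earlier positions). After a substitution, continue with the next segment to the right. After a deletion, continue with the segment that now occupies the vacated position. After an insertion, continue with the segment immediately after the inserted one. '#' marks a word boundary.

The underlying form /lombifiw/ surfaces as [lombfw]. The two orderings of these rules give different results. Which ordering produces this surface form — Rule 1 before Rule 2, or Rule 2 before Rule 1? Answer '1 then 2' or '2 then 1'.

1 then 2

Order 1 then 2:
  1 Progressive Voicing Assimilation: no change — [lombifiw]
  2 Medial Vowel Deletion: [lombifiw] → [lombfw]
  result: [lombfw]
Order 2 then 1:
  2 Medial Vowel Deletion: [lombifiw] → [lombfw]
  1 Progressive Voicing Assimilation: [lombfw] → [lombvw]
  result: [lombvw]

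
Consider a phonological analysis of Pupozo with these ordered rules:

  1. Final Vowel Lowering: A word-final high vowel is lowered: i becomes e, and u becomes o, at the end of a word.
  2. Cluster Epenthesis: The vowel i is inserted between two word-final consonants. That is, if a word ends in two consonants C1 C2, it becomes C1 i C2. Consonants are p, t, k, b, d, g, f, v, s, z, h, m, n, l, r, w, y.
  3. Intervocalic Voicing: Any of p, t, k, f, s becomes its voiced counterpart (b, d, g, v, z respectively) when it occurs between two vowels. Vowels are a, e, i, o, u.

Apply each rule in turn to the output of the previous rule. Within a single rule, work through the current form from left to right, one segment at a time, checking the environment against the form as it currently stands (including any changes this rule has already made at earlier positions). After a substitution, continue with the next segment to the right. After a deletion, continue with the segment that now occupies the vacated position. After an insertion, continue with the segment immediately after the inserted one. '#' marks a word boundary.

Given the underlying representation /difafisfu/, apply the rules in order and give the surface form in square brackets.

1 Final Vowel Lowering: [difafisfu] → [difafisfo]
2 Cluster Epenthesis: no change — [difafisfo]
3 Intervocalic Voicing: [difafisfo] → [divavisfo]

[divavisfo]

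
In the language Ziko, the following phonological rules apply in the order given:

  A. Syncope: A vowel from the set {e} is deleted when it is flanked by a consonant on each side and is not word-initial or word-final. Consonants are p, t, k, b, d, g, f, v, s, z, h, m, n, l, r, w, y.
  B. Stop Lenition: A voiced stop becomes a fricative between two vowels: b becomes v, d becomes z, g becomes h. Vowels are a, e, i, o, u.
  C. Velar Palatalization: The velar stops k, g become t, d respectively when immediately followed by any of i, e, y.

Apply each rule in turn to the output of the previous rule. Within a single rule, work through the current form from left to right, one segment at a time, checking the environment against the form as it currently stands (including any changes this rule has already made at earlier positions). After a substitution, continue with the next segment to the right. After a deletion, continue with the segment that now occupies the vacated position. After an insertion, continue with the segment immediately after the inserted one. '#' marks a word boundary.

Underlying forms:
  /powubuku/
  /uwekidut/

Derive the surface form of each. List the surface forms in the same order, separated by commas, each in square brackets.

[powuvuku], [uwtizut]

/powubuku/:
  A Syncope: no change — [powubuku]
  B Stop Lenition: [powubuku] → [powuvuku]
  C Velar Palatalization: no change — [powuvuku]
/uwekidut/:
  A Syncope: [uwekidut] → [uwkidut]
  B Stop Lenition: [uwkidut] → [uwkizut]
  C Velar Palatalization: [uwkizut] → [uwtizut]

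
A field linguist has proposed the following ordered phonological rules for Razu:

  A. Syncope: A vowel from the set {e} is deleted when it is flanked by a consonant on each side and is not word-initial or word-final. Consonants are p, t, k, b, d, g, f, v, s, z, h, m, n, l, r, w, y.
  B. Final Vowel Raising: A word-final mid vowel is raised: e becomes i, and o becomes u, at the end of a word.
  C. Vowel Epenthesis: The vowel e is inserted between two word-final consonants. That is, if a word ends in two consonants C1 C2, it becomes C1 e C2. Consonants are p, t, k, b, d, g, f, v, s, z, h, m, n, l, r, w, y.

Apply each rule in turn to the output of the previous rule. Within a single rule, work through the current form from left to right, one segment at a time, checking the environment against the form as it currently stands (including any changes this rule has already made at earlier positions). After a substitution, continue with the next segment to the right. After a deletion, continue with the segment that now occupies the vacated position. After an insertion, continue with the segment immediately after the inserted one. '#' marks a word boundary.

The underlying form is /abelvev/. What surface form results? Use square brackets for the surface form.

[ablvev]

A Syncope: [abelvev] → [ablvv]
B Final Vowel Raising: no change — [ablvv]
C Vowel Epenthesis: [ablvv] → [ablvev]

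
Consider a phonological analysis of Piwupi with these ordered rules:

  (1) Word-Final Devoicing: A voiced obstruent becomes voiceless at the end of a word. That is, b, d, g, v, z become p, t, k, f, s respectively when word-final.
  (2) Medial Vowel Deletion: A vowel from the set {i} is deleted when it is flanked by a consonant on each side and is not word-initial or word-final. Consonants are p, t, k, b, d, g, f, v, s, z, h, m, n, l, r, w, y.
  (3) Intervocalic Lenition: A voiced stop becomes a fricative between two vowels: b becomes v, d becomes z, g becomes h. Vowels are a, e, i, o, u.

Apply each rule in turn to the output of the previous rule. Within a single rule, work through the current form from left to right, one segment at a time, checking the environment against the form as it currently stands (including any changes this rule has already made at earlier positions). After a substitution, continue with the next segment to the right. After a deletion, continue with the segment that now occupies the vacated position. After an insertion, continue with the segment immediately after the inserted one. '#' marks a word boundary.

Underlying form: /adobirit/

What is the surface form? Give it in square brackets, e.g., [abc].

(1) Word-Final Devoicing: no change — [adobirit]
(2) Medial Vowel Deletion: [adobirit] → [adobrt]
(3) Intervocalic Lenition: [adobrt] → [azobrt]

[azobrt]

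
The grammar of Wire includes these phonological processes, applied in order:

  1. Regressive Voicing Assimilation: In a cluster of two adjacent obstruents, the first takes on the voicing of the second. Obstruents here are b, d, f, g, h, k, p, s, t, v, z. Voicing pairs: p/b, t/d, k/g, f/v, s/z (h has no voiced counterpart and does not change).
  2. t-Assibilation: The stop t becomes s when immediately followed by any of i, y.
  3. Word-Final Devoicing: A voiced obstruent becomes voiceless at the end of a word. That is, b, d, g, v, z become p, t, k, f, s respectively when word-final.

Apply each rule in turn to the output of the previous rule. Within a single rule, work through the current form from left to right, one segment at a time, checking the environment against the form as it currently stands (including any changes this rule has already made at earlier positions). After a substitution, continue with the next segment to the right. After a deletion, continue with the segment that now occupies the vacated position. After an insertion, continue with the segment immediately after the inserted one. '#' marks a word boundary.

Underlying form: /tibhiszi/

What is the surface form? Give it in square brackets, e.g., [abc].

1 Regressive Voicing Assimilation: [tibhiszi] → [tiphizzi]
2 t-Assibilation: [tiphizzi] → [siphizzi]
3 Word-Final Devoicing: no change — [siphizzi]

[siphizzi]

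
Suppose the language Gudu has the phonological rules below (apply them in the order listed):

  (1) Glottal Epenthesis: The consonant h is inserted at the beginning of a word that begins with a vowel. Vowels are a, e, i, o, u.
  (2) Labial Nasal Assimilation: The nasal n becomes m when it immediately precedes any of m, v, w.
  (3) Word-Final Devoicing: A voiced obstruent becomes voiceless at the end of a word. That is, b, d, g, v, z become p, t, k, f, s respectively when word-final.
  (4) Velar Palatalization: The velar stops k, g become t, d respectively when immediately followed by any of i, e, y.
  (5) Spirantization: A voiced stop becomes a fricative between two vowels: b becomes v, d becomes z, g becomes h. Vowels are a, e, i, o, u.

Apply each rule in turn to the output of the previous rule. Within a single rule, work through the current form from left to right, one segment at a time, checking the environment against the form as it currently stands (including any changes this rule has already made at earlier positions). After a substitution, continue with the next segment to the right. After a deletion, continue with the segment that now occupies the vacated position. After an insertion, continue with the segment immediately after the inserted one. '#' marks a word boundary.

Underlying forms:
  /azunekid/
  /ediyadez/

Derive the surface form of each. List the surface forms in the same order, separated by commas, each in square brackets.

/azunekid/:
  (1) Glottal Epenthesis: [azunekid] → [hazunekid]
  (2) Labial Nasal Assimilation: no change — [hazunekid]
  (3) Word-Final Devoicing: [hazunekid] → [hazunekit]
  (4) Velar Palatalization: [hazunekit] → [hazunetit]
  (5) Spirantization: no change — [hazunetit]
/ediyadez/:
  (1) Glottal Epenthesis: [ediyadez] → [hediyadez]
  (2) Labial Nasal Assimilation: no change — [hediyadez]
  (3) Word-Final Devoicing: [hediyadez] → [hediyades]
  (4) Velar Palatalization: no change — [hediyades]
  (5) Spirantization: [hediyades] → [heziyazes]

[hazunetit], [heziyazes]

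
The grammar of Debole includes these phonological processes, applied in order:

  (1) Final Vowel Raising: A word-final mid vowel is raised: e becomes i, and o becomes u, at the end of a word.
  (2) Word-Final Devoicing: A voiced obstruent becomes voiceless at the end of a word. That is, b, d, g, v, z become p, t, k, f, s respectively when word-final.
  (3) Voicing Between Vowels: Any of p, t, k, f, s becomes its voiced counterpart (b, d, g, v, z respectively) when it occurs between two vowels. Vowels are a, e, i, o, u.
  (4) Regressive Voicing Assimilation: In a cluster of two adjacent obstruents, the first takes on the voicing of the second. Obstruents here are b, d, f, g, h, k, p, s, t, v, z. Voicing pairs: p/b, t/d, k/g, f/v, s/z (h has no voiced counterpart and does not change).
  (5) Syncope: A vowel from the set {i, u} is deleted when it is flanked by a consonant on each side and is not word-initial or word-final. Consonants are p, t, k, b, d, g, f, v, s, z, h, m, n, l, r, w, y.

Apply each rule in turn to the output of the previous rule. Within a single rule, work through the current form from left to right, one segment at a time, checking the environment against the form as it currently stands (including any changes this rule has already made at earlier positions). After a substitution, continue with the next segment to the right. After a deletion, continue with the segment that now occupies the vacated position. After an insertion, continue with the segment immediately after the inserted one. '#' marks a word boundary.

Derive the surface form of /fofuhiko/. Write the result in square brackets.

(1) Final Vowel Raising: [fofuhiko] → [fofuhiku]
(2) Word-Final Devoicing: no change — [fofuhiku]
(3) Voicing Between Vowels: [fofuhiku] → [fovuhigu]
(4) Regressive Voicing Assimilation: no change — [fovuhigu]
(5) Syncope: [fovuhigu] → [fovhgu]

[fovhgu]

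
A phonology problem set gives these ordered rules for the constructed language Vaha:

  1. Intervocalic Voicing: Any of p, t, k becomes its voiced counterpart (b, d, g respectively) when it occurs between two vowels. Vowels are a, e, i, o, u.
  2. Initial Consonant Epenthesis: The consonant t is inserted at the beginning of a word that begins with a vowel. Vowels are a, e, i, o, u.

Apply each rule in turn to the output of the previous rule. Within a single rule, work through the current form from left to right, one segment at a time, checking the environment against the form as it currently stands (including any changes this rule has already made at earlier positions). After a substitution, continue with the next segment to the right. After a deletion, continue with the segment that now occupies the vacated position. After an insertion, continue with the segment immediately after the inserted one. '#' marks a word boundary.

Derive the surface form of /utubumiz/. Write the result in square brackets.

1 Intervocalic Voicing: [utubumiz] → [udubumiz]
2 Initial Consonant Epenthesis: [udubumiz] → [tudubumiz]

[tudubumiz]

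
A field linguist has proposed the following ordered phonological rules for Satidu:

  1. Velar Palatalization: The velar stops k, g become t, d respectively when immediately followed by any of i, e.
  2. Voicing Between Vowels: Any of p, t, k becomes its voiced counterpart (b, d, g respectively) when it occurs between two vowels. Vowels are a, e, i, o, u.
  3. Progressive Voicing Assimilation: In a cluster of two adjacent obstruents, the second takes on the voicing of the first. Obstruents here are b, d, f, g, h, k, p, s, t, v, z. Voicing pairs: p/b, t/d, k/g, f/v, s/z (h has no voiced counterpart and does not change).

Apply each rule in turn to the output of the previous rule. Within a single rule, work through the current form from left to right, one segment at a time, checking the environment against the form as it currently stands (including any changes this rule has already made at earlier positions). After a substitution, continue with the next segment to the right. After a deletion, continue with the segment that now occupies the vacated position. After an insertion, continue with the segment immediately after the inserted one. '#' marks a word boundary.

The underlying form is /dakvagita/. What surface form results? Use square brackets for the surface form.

[dakfadida]

1 Velar Palatalization: [dakvagita] → [dakvadita]
2 Voicing Between Vowels: [dakvadita] → [dakvadida]
3 Progressive Voicing Assimilation: [dakvadida] → [dakfadida]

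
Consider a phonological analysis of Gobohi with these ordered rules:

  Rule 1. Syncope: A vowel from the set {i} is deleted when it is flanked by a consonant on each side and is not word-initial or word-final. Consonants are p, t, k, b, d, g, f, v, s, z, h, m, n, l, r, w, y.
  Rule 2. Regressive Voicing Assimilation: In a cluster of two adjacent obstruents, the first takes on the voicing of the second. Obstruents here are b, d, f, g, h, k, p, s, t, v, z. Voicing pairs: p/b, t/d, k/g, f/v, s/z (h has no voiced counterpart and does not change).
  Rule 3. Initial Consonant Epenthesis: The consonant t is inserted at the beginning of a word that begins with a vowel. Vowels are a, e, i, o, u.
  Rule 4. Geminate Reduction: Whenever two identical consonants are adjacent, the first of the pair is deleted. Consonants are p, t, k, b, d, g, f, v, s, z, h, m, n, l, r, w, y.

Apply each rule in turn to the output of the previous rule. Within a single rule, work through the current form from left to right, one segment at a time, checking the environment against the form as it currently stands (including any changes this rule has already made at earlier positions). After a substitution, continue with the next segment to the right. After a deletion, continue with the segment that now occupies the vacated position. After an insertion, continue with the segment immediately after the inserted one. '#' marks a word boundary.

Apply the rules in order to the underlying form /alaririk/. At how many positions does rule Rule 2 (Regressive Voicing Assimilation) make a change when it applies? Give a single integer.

Rule 1 Syncope: [alaririk] → [alarrk]
Rule 2 Regressive Voicing Assimilation: no change — [alarrk]
Rule 3 Initial Consonant Epenthesis: [alarrk] → [talarrk]
Rule 4 Geminate Reduction: [talarrk] → [talark]
Rule Rule 2 changed 0 position(s).

0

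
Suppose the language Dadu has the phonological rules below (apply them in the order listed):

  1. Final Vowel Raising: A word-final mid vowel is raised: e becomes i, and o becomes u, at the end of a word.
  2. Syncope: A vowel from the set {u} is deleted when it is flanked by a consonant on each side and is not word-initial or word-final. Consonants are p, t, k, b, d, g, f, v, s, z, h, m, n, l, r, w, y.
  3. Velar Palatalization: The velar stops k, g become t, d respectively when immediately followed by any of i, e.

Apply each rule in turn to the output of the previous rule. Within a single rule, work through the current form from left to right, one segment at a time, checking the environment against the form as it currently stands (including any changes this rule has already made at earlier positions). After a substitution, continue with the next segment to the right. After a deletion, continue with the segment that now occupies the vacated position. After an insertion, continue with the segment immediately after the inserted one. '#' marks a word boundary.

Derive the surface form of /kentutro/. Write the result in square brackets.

[tenttru]

1 Final Vowel Raising: [kentutro] → [kentutru]
2 Syncope: [kentutru] → [kenttru]
3 Velar Palatalization: [kenttru] → [tenttru]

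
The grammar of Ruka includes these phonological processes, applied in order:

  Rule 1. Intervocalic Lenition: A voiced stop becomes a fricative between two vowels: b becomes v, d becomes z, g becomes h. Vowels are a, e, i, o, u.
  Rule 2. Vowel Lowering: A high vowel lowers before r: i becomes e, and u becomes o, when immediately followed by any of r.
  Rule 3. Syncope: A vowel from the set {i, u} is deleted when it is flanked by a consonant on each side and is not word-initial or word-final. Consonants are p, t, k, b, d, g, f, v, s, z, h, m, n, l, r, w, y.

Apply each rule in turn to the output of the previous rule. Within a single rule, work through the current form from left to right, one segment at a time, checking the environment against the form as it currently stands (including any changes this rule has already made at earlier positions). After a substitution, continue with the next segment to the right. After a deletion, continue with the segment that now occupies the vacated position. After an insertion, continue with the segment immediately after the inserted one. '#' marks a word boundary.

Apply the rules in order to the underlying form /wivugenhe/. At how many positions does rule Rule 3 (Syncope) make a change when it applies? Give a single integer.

Rule 1 Intervocalic Lenition: [wivugenhe] → [wivuhenhe]
Rule 2 Vowel Lowering: no change — [wivuhenhe]
Rule 3 Syncope: [wivuhenhe] → [wvhenhe]
Rule Rule 3 changed 2 position(s).

2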